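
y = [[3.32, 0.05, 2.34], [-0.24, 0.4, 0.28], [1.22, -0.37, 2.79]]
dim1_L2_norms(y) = [4.06, 0.54, 3.07]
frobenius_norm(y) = 5.12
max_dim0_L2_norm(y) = 3.65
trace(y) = 6.51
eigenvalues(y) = [4.77, 1.18, 0.56]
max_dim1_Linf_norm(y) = 3.32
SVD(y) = [[-0.81, 0.57, -0.12], [-0.0, -0.21, -0.98], [-0.58, -0.79, 0.18]] @ diag([4.908682892555758, 1.3750592070964816, 0.46898234221517804]) @ [[-0.69, 0.04, -0.72], [0.71, 0.17, -0.68], [0.1, -0.98, -0.14]]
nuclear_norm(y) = 6.75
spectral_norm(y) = 4.91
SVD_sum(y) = [[2.77, -0.14, 2.87], [0.01, -0.00, 0.01], [1.99, -0.10, 2.06]] + [[0.56, 0.14, -0.53], [-0.21, -0.05, 0.20], [-0.78, -0.19, 0.74]] + [[-0.01, 0.06, 0.01], [-0.05, 0.45, 0.07], [0.01, -0.08, -0.01]]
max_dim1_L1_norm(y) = 5.71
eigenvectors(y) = [[-0.85, 0.67, -0.27], [0.01, -0.43, 0.91], [-0.53, -0.61, 0.3]]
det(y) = 3.17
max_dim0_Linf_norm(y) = 3.32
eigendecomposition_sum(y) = [[2.76, -0.24, 3.23], [-0.04, 0.0, -0.05], [1.71, -0.15, 2.0]] + [[0.61, 0.51, -0.98],[-0.39, -0.32, 0.62],[-0.55, -0.46, 0.88]] + [[-0.06, -0.21, 0.09], [0.19, 0.72, -0.29], [0.06, 0.24, -0.1]]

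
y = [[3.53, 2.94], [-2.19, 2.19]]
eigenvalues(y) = [(2.86+2.45j), (2.86-2.45j)]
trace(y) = 5.72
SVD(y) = [[-0.99,0.11], [0.11,0.99]] @ diag([4.609526933139793, 3.0739163054089236]) @ [[-0.81,-0.58], [-0.58,0.81]]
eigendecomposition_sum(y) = [[(1.77+0.83j), (1.47-1.72j)], [(-1.1+1.28j), (1.1+1.62j)]] + [[(1.76-0.83j), (1.47+1.72j)], [-1.10-1.28j, (1.1-1.62j)]]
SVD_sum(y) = [[3.73, 2.66], [-0.41, -0.30]] + [[-0.2, 0.28], [-1.78, 2.49]]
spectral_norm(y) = 4.61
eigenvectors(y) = [[0.76+0.00j, (0.76-0j)], [-0.17+0.63j, -0.17-0.63j]]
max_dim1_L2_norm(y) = 4.59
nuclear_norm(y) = 7.68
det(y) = 14.17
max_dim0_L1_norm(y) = 5.72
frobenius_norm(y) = 5.54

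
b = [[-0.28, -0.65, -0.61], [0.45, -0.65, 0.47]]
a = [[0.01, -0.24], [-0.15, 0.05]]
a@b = [[-0.11,0.15,-0.12],[0.06,0.06,0.12]]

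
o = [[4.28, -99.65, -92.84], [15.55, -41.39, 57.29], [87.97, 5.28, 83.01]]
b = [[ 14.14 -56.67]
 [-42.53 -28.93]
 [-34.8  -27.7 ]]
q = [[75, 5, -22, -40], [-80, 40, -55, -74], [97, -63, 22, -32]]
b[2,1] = -27.7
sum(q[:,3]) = -146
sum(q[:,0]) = 92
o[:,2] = [-92.84, 57.29, 83.01]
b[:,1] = [-56.67, -28.93, -27.7]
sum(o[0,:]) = -188.21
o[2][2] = 83.01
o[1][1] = -41.39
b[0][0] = 14.14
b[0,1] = -56.67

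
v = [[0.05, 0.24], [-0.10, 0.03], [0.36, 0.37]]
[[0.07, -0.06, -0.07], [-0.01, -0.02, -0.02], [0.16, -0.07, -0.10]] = v @ [[0.21,0.08,0.06],[0.24,-0.26,-0.32]]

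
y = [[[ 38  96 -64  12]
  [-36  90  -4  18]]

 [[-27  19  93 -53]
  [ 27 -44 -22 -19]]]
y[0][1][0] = -36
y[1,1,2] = -22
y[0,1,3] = 18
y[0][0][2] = -64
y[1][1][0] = 27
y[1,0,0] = -27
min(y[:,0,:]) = -64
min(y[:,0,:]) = -64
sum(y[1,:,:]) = -26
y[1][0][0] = -27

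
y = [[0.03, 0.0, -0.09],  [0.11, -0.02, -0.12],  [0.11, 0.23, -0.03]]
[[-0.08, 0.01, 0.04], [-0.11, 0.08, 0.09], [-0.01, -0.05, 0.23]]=y@[[-0.05, 0.75, 0.66],[0.11, -0.57, 0.65],[0.89, 0.11, -0.23]]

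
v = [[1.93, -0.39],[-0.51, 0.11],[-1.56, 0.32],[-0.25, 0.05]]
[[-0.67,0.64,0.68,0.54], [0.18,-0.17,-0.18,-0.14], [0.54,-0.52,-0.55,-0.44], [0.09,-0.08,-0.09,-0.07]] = v@ [[-0.38, 0.35, 0.28, 0.23], [-0.16, 0.08, -0.36, -0.25]]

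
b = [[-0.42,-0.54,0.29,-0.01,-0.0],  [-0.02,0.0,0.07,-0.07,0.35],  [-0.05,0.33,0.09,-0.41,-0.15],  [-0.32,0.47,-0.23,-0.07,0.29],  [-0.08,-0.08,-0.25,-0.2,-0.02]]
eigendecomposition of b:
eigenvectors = [[0.76+0.00j, 0.76-0.00j, 0.24+0.00j, 0.26+0.06j, 0.26-0.06j], [0.11-0.17j, 0.11+0.17j, 0.04+0.00j, (-0.29-0.38j), -0.29+0.38j], [-0.01+0.38j, -0.01-0.38j, 0.75+0.00j, -0.19-0.24j, (-0.19+0.24j)], [(0.21+0.3j), (0.21-0.3j), -0.57+0.00j, -0.62+0.00j, (-0.62-0j)], [(0.05+0.32j), (0.05-0.32j), -0.21+0.00j, (0.3-0.36j), 0.30+0.36j]]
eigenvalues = [(-0.51+0.26j), (-0.51-0.26j), (0.44+0j), (0.08+0.4j), (0.08-0.4j)]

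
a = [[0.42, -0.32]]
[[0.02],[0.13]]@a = [[0.01, -0.01], [0.05, -0.04]]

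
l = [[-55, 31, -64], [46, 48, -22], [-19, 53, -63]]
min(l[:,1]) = 31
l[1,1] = 48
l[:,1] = [31, 48, 53]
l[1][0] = 46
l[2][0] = -19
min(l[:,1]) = 31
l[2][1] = 53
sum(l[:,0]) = -28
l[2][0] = -19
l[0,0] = -55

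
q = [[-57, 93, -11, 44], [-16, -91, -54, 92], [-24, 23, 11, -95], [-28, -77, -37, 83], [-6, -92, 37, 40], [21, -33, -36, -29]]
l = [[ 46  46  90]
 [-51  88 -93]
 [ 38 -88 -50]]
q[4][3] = 40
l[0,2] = 90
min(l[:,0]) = -51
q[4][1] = -92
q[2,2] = 11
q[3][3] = 83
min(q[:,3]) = -95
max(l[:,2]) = 90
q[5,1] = -33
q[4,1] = -92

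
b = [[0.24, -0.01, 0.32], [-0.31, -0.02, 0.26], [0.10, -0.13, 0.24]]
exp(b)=[[1.30, -0.04, 0.41], [-0.33, 0.97, 0.23], [0.15, -0.15, 1.27]]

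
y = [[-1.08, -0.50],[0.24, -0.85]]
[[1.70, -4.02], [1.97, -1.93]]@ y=[[-2.8,2.57], [-2.59,0.66]]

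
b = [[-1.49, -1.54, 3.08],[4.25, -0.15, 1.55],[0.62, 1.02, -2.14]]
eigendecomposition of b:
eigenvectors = [[-0.11+0.00j,0.38-0.42j,0.38+0.42j], [0.91+0.00j,(-0.76+0j),(-0.76-0j)], [0.40+0.00j,(-0.18+0.27j),-0.18-0.27j]]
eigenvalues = [0j, (-1.89+1.8j), (-1.89-1.8j)]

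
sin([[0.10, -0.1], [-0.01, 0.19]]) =[[0.1, -0.10],  [-0.01, 0.19]]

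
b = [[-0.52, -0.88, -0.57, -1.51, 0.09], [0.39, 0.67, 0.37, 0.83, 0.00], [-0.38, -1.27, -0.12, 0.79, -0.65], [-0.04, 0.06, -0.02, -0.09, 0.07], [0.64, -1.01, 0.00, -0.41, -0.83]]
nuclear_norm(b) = 5.28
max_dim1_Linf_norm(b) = 1.51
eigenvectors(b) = [[0.06+0.22j, 0.06-0.22j, -0.62+0.00j, (0.41-0.07j), (0.41+0.07j)], [-0.09-0.17j, (-0.09+0.17j), 0.31+0.00j, -0.42-0.03j, (-0.42+0.03j)], [(0.58+0.26j), (0.58-0.26j), (0.43+0j), (-0+0.22j), (-0-0.22j)], [(-0.06-0j), (-0.06+0j), (-0.01+0j), 0.15-0.05j, 0.15+0.05j], [(0.7+0j), 0.70-0.00j, -0.58+0.00j, 0.76+0.00j, (0.76-0j)]]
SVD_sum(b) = [[-0.28, -1.25, -0.45, -1.05, -0.34], [0.18, 0.81, 0.29, 0.68, 0.22], [-0.11, -0.47, -0.17, -0.39, -0.12], [-0.0, -0.01, -0.00, -0.01, -0.0], [-0.17, -0.73, -0.26, -0.61, -0.20]] + [[-0.1,0.39,-0.09,-0.52,0.37],  [0.04,-0.16,0.04,0.22,-0.16],  [0.19,-0.74,0.17,0.99,-0.71],  [-0.02,0.07,-0.02,-0.09,0.07],  [0.10,-0.37,0.08,0.50,-0.36]] + [[-0.14, -0.02, -0.03, 0.06, 0.05], [0.16, 0.02, 0.04, -0.07, -0.06], [-0.47, -0.06, -0.12, 0.19, 0.18], [-0.02, -0.0, -0.0, 0.01, 0.01], [0.71, 0.10, 0.18, -0.29, -0.28]] + [[0.0,-0.0,-0.0,0.00,0.0], [0.00,-0.00,-0.0,0.00,0.0], [-0.00,0.0,0.00,-0.00,-0.00], [-0.00,0.0,0.0,-0.0,-0.00], [-0.00,0.00,0.0,-0.00,-0.0]] + [[0.0, -0.0, 0.0, -0.0, 0.00], [0.0, -0.0, 0.0, -0.00, 0.00], [0.0, -0.0, 0.0, -0.00, 0.00], [0.0, -0.00, 0.00, -0.00, 0.0], [-0.0, 0.0, -0.00, 0.00, -0.0]]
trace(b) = -0.89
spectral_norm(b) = 2.41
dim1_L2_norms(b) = [1.91, 1.19, 1.68, 0.14, 1.51]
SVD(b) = [[-0.72, -0.42, -0.15, 0.16, 0.50], [0.47, 0.17, 0.19, 0.18, 0.82], [-0.27, 0.79, -0.53, -0.02, 0.11], [-0.00, -0.07, -0.02, -0.97, 0.24], [-0.42, 0.4, 0.81, -0.05, -0.01]] @ diag([2.411835216448715, 1.820377346700025, 1.0380561884121455, 0.003452332612957296, 0.0021530020767997885]) @ [[0.16, 0.72, 0.26, 0.60, 0.19], [0.13, -0.51, 0.11, 0.68, -0.49], [0.84, 0.11, 0.21, -0.35, -0.33], [0.48, -0.19, -0.67, 0.23, 0.49], [0.12, -0.42, 0.66, -0.01, 0.61]]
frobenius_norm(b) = 3.20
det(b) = 0.00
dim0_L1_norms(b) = [1.97, 3.89, 1.08, 3.63, 1.64]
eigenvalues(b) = [(-0.62+0.46j), (-0.62-0.46j), (0.37+0j), (-0.01+0j), (-0.01-0j)]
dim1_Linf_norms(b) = [1.51, 0.83, 1.27, 0.09, 1.01]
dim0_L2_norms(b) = [0.99, 1.96, 0.69, 1.94, 1.06]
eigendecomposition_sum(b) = [[(-0.31+0.17j),(-0.35-0.05j),(-0.18+0.08j),(-0.2+0.16j),(0.02-0.16j)], [(0.22-0.2j),(0.29-0.02j),0.13-0.10j,0.14-0.17j,0.01+0.13j], [-0.17+0.96j,-0.72+0.65j,-0.14+0.52j,0.72j,(-0.3-0.3j)], [-0.02-0.08j,(0.04-0.08j),-0.01-0.05j,(-0.02-0.06j),(0.03+0.01j)], [0.27+1.04j,-0.42+0.97j,0.10+0.58j,(0.33+0.71j),(-0.44-0.17j)]] + [[-0.31-0.17j, -0.35+0.05j, -0.18-0.08j, (-0.2-0.16j), 0.02+0.16j], [(0.22+0.2j), 0.29+0.02j, 0.13+0.10j, 0.14+0.17j, 0.01-0.13j], [(-0.17-0.96j), (-0.72-0.65j), -0.14-0.52j, 0.00-0.72j, (-0.3+0.3j)], [-0.02+0.08j, (0.04+0.08j), -0.01+0.05j, (-0.02+0.06j), (0.03-0.01j)], [0.27-1.04j, -0.42-0.97j, 0.10-0.58j, 0.33-0.71j, -0.44+0.17j]] + [[(0.1-0j),-0.18-0.00j,-0.21-0.00j,(-1.07-0j),(0.06-0j)], [-0.05+0.00j,0.09+0.00j,0.11+0.00j,(0.54+0j),(-0.03+0j)], [-0.07+0.00j,(0.13+0j),0.15+0.00j,0.75+0.00j,-0.04+0.00j], [-0j,-0.00-0.00j,(-0-0j),-0.02-0.00j,0.00-0.00j], [0.10-0.00j,(-0.17-0j),-0.20-0.00j,(-1.01-0j),0.06-0.00j]] + [[-0.00-0.02j, -0.00-0.03j, (-0-0.01j), -0.02-0.03j, -0.00-0.00j], [(-0+0.02j), -0.00+0.03j, -0.00+0.01j, (0.01+0.04j), 0.00+0.00j], [0.01+0.00j, 0.02+0.00j, -0j, 0.02-0.01j, 0.00-0.00j], [-0.00-0.01j, -0.00-0.01j, -0.00-0.00j, (-0.01-0.01j), (-0-0j)], [-0.04j, -0.06j, -0.00-0.01j, -0.02-0.06j, -0.00-0.00j]] + [[-0.00+0.02j,(-0+0.03j),-0.00+0.01j,-0.02+0.03j,(-0+0j)],[(-0-0.02j),(-0-0.03j),-0.00-0.01j,(0.01-0.04j),-0j],[0.01-0.00j,0.02-0.00j,0.00+0.00j,0.02+0.01j,0j],[-0.00+0.01j,(-0+0.01j),-0.00+0.00j,(-0.01+0.01j),-0.00+0.00j],[0.00+0.04j,0.00+0.06j,(-0+0.01j),-0.02+0.06j,(-0+0j)]]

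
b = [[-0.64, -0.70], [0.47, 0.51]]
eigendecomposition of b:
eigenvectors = [[-0.79, 0.75], [0.61, -0.66]]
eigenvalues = [-0.11, -0.02]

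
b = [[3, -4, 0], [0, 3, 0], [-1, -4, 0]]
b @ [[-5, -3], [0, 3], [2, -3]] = [[-15, -21], [0, 9], [5, -9]]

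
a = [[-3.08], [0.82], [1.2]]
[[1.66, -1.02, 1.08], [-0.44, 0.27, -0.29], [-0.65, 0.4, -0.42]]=a @ [[-0.54, 0.33, -0.35]]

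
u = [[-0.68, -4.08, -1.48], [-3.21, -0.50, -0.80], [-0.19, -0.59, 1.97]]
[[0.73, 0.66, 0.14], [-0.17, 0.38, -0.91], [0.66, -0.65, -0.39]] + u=[[0.05, -3.42, -1.34], [-3.38, -0.12, -1.71], [0.47, -1.24, 1.58]]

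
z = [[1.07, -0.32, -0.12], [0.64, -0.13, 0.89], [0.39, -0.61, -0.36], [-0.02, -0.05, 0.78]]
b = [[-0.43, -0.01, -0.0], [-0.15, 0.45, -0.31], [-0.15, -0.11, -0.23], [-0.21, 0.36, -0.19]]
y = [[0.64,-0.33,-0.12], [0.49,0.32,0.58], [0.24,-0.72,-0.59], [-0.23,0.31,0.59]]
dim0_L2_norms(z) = [1.31, 0.7, 1.24]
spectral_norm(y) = 1.35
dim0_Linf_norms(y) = [0.64, 0.72, 0.59]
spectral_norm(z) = 1.45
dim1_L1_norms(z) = [1.51, 1.66, 1.36, 0.85]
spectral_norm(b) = 0.75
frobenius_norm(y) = 1.62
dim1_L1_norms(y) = [1.09, 1.39, 1.55, 1.13]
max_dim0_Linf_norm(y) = 0.72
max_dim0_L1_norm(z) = 2.15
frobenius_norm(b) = 0.90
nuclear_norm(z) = 3.08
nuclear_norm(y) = 2.44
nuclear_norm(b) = 1.42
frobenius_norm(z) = 1.94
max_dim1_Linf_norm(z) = 1.07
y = b + z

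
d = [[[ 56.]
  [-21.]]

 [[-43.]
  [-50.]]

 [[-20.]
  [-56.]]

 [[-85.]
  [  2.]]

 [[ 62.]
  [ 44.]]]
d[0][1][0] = -21.0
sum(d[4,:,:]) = 106.0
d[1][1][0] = -50.0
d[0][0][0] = 56.0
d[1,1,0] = -50.0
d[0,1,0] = -21.0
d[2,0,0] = -20.0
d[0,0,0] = 56.0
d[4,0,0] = 62.0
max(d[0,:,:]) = 56.0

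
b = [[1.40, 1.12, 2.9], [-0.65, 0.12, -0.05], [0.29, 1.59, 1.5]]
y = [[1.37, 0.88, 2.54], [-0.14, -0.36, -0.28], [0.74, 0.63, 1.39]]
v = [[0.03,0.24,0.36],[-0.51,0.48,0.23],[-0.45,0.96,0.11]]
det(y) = -0.00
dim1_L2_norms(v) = [0.43, 0.74, 1.07]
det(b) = -1.66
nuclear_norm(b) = 5.41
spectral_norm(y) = 3.48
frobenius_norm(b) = 4.11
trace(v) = 0.62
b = y + v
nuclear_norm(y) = 3.76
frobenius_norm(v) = 1.37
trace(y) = 2.40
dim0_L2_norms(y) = [1.56, 1.14, 2.91]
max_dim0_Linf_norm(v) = 0.96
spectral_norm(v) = 1.30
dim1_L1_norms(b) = [5.42, 0.82, 3.38]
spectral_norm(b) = 3.96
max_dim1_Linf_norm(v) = 0.96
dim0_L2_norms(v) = [0.68, 1.1, 0.44]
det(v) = -0.11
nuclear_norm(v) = 1.90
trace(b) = 3.02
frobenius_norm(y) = 3.49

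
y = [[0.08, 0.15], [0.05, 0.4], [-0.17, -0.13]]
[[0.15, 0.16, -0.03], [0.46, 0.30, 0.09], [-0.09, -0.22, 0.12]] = y @ [[-0.38,0.82,-0.97], [1.20,0.65,0.34]]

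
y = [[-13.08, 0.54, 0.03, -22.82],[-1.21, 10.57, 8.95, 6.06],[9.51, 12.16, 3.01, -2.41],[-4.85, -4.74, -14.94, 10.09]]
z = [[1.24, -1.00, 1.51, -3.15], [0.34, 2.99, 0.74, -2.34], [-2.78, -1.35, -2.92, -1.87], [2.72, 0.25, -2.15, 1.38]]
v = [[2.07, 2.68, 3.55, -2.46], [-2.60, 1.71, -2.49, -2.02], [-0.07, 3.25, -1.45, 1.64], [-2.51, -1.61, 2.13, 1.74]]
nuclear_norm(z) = 15.73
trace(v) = 4.07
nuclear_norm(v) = 17.46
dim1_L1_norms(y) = [36.47, 26.79, 27.09, 34.62]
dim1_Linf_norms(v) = [3.55, 2.6, 3.25, 2.51]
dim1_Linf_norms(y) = [22.82, 10.57, 12.16, 14.94]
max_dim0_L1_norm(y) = 41.38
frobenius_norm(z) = 8.09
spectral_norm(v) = 5.76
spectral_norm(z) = 4.88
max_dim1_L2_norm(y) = 26.31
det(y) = 66077.07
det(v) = -311.00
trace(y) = 10.59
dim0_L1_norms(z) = [7.08, 5.59, 7.32, 8.74]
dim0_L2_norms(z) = [4.1, 3.44, 4.0, 4.56]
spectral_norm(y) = 27.81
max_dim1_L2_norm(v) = 5.49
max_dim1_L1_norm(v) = 10.76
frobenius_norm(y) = 39.32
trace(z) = 2.69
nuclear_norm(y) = 71.70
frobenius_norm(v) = 9.05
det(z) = -212.49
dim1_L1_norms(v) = [10.76, 8.82, 6.41, 7.99]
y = v @ z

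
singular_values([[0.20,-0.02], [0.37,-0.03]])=[0.42, 0.0]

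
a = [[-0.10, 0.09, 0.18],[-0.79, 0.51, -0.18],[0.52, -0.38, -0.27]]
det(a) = -0.00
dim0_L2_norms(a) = [0.95, 0.64, 0.37]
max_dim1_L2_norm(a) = 0.96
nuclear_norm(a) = 1.52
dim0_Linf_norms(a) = [0.79, 0.51, 0.27]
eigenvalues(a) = [0.58, 0.0, -0.44]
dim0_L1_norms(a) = [1.41, 0.98, 0.63]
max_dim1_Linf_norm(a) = 0.79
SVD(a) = [[-0.12, 0.48, 0.87], [-0.82, -0.55, 0.19], [0.57, -0.69, 0.46]] @ diag([1.1473856217611549, 0.3718917295958158, 0.0016662634848433483]) @ [[0.83, -0.56, -0.02], [0.07, 0.07, 1.00], [0.56, 0.83, -0.1]]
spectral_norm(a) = 1.15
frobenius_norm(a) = 1.21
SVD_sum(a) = [[-0.11,0.08,0.0], [-0.78,0.52,0.02], [0.54,-0.36,-0.02]] + [[0.01, 0.01, 0.18], [-0.02, -0.01, -0.2], [-0.02, -0.02, -0.25]] + [[0.0,0.00,-0.0],[0.00,0.00,-0.00],[0.0,0.00,-0.00]]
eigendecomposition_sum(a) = [[-0.01,0.01,-0.0], [-0.75,0.47,-0.26], [0.33,-0.21,0.11]] + [[0.00, 0.00, 0.0],  [0.0, 0.0, 0.0],  [-0.00, -0.00, -0.0]] + [[-0.09, 0.08, 0.18], [-0.04, 0.04, 0.08], [0.19, -0.17, -0.38]]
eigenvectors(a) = [[0.01, 0.55, -0.42],[0.92, 0.83, -0.18],[-0.4, -0.10, 0.89]]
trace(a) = 0.14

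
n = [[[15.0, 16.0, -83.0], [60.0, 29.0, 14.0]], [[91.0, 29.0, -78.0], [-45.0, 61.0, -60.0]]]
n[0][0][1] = 16.0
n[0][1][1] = 29.0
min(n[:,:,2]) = -83.0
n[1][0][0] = 91.0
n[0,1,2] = 14.0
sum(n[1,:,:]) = -2.0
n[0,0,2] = -83.0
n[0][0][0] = 15.0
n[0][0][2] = -83.0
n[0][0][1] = 16.0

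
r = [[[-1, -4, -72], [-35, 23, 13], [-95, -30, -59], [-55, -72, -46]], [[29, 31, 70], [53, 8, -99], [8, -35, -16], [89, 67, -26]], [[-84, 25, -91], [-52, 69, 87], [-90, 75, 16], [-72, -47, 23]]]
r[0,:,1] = [-4, 23, -30, -72]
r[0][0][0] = -1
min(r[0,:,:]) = -95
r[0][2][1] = -30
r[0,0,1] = -4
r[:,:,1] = [[-4, 23, -30, -72], [31, 8, -35, 67], [25, 69, 75, -47]]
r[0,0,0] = -1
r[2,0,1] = 25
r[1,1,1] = 8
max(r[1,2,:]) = 8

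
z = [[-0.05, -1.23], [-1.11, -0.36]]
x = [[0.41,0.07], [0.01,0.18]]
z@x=[[-0.03, -0.22],  [-0.46, -0.14]]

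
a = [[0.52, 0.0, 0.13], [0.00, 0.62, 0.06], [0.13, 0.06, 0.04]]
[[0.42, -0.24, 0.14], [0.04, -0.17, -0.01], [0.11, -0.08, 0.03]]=a @[[0.83, -0.48, 0.25], [0.07, -0.28, -0.02], [-0.11, 0.06, 0.07]]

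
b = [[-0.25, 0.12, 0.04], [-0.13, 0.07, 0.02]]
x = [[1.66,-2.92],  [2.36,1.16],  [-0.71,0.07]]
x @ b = [[-0.04, -0.01, 0.01], [-0.74, 0.36, 0.12], [0.17, -0.08, -0.03]]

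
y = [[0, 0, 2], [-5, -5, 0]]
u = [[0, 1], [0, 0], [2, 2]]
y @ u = [[4, 4], [0, -5]]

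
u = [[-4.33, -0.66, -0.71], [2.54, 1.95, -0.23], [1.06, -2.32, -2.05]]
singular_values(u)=[5.29, 3.34, 1.25]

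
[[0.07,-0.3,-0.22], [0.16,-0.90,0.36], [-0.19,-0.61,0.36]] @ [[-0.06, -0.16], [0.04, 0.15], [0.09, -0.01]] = [[-0.04, -0.05], [-0.01, -0.16], [0.02, -0.06]]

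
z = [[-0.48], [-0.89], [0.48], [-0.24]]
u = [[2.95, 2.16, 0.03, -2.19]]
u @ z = [[-2.8]]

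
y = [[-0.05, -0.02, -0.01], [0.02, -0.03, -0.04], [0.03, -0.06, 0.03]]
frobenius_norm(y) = 0.11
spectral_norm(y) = 0.08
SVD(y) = [[-0.18, -0.92, 0.36], [0.36, -0.4, -0.84], [0.92, -0.03, 0.4]] @ diag([0.07737567731200949, 0.05460754651616925, 0.048280642332017426]) @ [[0.57, -0.80, 0.19], [0.68, 0.59, 0.45], [-0.47, -0.12, 0.87]]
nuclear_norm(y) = 0.18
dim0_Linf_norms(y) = [0.05, 0.06, 0.04]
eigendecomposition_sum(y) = [[-0.02+0.02j, (-0.01-0.02j), (-0-0.01j)], [0.01+0.03j, -0.02+0.01j, (-0.01+0j)], [(0.01+0.02j), (-0.01+0.01j), -0.01+0.00j]] + [[-0.02-0.02j, (-0.01+0.02j), (-0+0.01j)], [(0.01-0.03j), (-0.02-0.01j), -0.01-0.00j], [0.01-0.02j, -0.01-0.01j, -0.01-0.00j]] + [[(-0-0j), 0j, (-0+0j)], [(-0-0j), 0.01+0.00j, (-0.02+0j)], [0.01+0.00j, -0.03-0.00j, (0.04-0j)]]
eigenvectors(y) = [[0.64+0.00j, (0.64-0j), -0.01+0.00j],[0.12-0.61j, (0.12+0.61j), -0.42+0.00j],[(-0.01-0.44j), -0.01+0.44j, (0.91+0j)]]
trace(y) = -0.05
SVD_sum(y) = [[-0.01, 0.01, -0.0],[0.02, -0.02, 0.01],[0.04, -0.06, 0.01]] + [[-0.03,-0.03,-0.02], [-0.01,-0.01,-0.01], [-0.00,-0.0,-0.00]] + [[-0.01,-0.00,0.02], [0.02,0.0,-0.04], [-0.01,-0.0,0.02]]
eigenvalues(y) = [(-0.05+0.03j), (-0.05-0.03j), (0.06+0j)]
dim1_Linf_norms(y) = [0.05, 0.04, 0.06]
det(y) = 0.00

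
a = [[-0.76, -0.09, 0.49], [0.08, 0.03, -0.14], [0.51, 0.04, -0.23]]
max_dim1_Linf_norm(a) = 0.76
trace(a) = -0.96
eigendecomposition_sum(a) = [[-0.78,-0.08,0.45], [0.12,0.01,-0.07], [0.48,0.05,-0.28]] + [[0.02, -0.01, 0.04], [-0.04, 0.02, -0.07], [0.03, -0.01, 0.05]] + [[0.0, 0.00, 0.00],[0.0, 0.0, 0.0],[0.00, 0.0, 0.00]]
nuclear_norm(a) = 1.18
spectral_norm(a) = 1.07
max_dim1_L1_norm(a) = 1.34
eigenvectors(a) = [[0.84, -0.38, -0.02], [-0.13, 0.76, -0.98], [-0.52, -0.52, -0.21]]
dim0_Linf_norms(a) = [0.76, 0.09, 0.49]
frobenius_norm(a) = 1.08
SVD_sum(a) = [[-0.77,  -0.09,  0.47], [0.12,  0.01,  -0.07], [0.48,  0.05,  -0.29]] + [[0.01, -0.01, 0.02], [-0.04, 0.02, -0.07], [0.03, -0.01, 0.06]] + [[0.00,0.00,0.0], [0.00,0.00,0.0], [0.00,0.0,0.00]]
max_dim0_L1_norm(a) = 1.35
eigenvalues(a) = [-1.05, 0.09, 0.0]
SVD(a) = [[-0.84,0.26,0.47], [0.13,-0.74,0.66], [0.52,0.62,0.59]] @ diag([1.0749551759538873, 0.10848603395954769, 0.0014663306843346734]) @ [[0.85,0.09,-0.51], [0.52,-0.19,0.83], [0.02,0.98,0.21]]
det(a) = -0.00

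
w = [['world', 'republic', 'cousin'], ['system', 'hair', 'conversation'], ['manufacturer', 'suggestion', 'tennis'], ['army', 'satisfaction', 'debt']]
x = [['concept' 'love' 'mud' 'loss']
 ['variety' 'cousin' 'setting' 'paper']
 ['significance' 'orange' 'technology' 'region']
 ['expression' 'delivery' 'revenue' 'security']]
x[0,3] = 'loss'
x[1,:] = ['variety', 'cousin', 'setting', 'paper']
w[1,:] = ['system', 'hair', 'conversation']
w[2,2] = 'tennis'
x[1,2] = 'setting'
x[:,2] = ['mud', 'setting', 'technology', 'revenue']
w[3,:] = ['army', 'satisfaction', 'debt']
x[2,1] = 'orange'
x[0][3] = 'loss'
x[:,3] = ['loss', 'paper', 'region', 'security']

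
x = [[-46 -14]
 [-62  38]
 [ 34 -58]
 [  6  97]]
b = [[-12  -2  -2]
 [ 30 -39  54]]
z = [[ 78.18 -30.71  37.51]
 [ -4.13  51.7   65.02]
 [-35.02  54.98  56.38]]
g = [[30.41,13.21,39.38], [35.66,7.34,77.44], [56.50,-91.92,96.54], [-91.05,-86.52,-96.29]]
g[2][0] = 56.5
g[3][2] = -96.29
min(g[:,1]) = -91.92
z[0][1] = -30.71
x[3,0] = 6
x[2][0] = 34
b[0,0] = -12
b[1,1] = -39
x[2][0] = 34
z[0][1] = -30.71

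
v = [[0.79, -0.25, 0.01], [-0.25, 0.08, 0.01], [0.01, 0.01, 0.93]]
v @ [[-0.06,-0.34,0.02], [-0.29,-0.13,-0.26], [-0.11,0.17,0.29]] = [[0.02, -0.23, 0.08], [-0.01, 0.08, -0.02], [-0.11, 0.15, 0.27]]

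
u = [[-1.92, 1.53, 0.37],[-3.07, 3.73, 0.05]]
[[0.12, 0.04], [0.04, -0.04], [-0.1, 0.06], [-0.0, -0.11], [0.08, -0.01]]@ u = [[-0.35, 0.33, 0.05], [0.05, -0.09, 0.01], [0.01, 0.07, -0.03], [0.34, -0.41, -0.01], [-0.12, 0.09, 0.03]]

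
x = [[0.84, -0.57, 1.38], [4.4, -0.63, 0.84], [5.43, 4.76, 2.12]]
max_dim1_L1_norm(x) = 12.31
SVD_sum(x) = [[0.69,  0.39,  0.24], [2.99,  1.71,  1.05], [6.13,  3.51,  2.15]] + [[0.47, -0.86, 0.06], [1.31, -2.38, 0.16], [-0.69, 1.25, -0.08]] + [[-0.32, -0.1, 1.08],[0.11, 0.03, -0.36],[-0.02, -0.01, 0.06]]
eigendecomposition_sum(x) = [[(1.53+0j), 0.52+0.00j, 0.82+0.00j], [1.96+0.00j, (0.66+0j), 1.05+0.00j], [(5.68+0j), (1.92+0j), (3.04+0j)]] + [[-0.34+0.83j,-0.54-0.54j,0.28-0.03j], [1.22+0.31j,(-0.65+0.86j),(-0.11-0.38j)], [(-0.12-1.75j),1.42+0.47j,-0.46+0.31j]] + [[-0.34-0.83j, (-0.54+0.54j), 0.28+0.03j], [1.22-0.31j, -0.65-0.86j, -0.11+0.38j], [-0.12+1.75j, 1.42-0.47j, -0.46-0.31j]]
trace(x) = 2.33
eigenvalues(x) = [(5.23+0j), (-1.45+2j), (-1.45-2j)]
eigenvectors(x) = [[-0.25+0.00j, -0.34-0.17j, -0.34+0.17j], [(-0.32+0j), -0.17+0.51j, (-0.17-0.51j)], [(-0.92+0j), (0.75+0j), (0.75-0j)]]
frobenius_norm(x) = 8.95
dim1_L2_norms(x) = [1.71, 4.52, 7.53]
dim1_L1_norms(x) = [2.79, 5.87, 12.31]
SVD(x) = [[-0.1,  -0.3,  -0.95],[-0.44,  -0.84,  0.32],[-0.89,  0.44,  -0.05]] @ diag([8.259246645313407, 3.2228063477291125, 1.1969394708656569]) @ [[-0.83, -0.48, -0.29], [-0.48, 0.87, -0.06], [0.28, 0.09, -0.96]]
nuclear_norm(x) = 12.68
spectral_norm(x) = 8.26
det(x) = 31.86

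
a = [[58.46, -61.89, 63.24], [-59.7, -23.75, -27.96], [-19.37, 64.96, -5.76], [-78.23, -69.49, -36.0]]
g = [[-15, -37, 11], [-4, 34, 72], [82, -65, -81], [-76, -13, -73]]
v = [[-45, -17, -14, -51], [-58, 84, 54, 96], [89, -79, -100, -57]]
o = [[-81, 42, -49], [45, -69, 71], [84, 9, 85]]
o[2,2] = 85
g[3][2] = -73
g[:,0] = [-15, -4, 82, -76]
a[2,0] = -19.37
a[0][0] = 58.46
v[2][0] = 89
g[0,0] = -15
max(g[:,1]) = 34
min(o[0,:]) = -81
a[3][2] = -36.0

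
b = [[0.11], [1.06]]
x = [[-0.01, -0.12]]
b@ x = [[-0.0, -0.01],[-0.01, -0.13]]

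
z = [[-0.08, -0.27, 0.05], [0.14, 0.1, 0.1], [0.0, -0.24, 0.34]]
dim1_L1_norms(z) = [0.4, 0.34, 0.58]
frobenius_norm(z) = 0.54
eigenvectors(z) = [[(-0.65+0j), -0.65-0.00j, -0.25+0.00j], [(0.38+0.47j), 0.38-0.47j, (0.43+0j)], [0.07+0.46j, 0.07-0.46j, (0.87+0j)]]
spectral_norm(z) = 0.47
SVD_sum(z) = [[-0.02, -0.18, 0.16], [0.0, 0.02, -0.01], [-0.04, -0.30, 0.27]] + [[-0.08, -0.08, -0.10], [0.11, 0.10, 0.13], [0.06, 0.05, 0.07]] + [[0.03, -0.01, -0.01], [0.03, -0.02, -0.01], [-0.02, 0.01, 0.01]]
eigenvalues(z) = [(0.07+0.16j), (0.07-0.16j), (0.22+0j)]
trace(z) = 0.36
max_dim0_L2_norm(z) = 0.37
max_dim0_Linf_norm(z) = 0.34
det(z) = 0.01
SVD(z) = [[0.51, -0.56, -0.65],[-0.05, 0.73, -0.68],[0.86, 0.38, 0.35]] @ diag([0.47072320168517373, 0.26510336267836004, 0.052343810444837706]) @ [[-0.1, -0.74, 0.66], [0.56, 0.51, 0.65], [-0.82, 0.44, 0.36]]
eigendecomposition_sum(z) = [[-0.06+0.10j, (-0.18+0.04j), 0.07+0.01j],[(0.11-0.01j), (0.13+0.11j), -0.04-0.06j],[(0.08+0.03j), 0.05+0.12j, (-0-0.05j)]] + [[(-0.06-0.1j), (-0.18-0.04j), (0.07-0.01j)],[(0.11+0.01j), (0.13-0.11j), (-0.04+0.06j)],[(0.08-0.03j), 0.05-0.12j, (-0+0.05j)]] + [[(0.04+0j), 0.10-0.00j, -0.10+0.00j],[-0.08-0.00j, (-0.17+0j), 0.17-0.00j],[(-0.16-0j), (-0.33+0j), (0.34-0j)]]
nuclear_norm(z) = 0.79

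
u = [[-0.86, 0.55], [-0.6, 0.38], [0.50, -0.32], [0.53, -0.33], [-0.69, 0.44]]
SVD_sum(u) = [[-0.86, 0.55], [-0.60, 0.38], [0.50, -0.32], [0.53, -0.33], [-0.69, 0.44]] + [[0.0,0.0],[-0.0,-0.0],[-0.00,-0.0],[0.0,0.0],[0.0,0.0]]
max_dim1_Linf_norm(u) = 0.86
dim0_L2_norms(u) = [1.45, 0.92]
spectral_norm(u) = 1.72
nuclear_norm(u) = 1.73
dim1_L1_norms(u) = [1.41, 0.98, 0.82, 0.86, 1.13]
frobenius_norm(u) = 1.72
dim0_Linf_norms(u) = [0.86, 0.55]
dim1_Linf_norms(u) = [0.86, 0.6, 0.5, 0.53, 0.69]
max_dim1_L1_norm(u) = 1.41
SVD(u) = [[-0.59,0.38], [-0.41,-0.19], [0.35,-0.25], [0.36,0.86], [-0.48,0.15]] @ diag([1.7199860829014093, 0.006919149186597086]) @ [[0.84, -0.54], [0.54, 0.84]]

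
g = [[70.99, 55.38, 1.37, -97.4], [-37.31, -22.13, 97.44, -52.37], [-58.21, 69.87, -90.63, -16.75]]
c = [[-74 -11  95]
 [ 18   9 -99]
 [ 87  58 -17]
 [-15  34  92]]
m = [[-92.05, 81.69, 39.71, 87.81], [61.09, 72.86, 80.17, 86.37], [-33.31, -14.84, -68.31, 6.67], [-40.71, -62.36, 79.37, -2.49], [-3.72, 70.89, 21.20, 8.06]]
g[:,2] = [1.37, 97.44, -90.63]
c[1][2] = -99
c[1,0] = 18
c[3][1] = 34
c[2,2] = -17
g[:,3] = [-97.4, -52.37, -16.75]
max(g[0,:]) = 70.99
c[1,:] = [18, 9, -99]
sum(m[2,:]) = -109.79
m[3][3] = -2.49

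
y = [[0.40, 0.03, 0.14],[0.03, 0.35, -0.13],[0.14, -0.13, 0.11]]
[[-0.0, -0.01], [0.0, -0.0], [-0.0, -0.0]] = y@ [[-0.02,-0.03], [0.01,-0.00], [0.02,0.00]]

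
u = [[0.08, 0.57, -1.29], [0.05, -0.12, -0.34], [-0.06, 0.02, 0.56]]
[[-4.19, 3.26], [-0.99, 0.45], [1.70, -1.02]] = u @[[-3.38, -2.44], [-0.77, 1.25], [2.70, -2.13]]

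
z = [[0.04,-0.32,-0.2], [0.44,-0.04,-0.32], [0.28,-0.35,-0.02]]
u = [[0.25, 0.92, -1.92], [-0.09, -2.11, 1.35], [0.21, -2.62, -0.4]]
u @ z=[[-0.12, 0.56, -0.31], [-0.55, -0.36, 0.67], [-1.26, 0.18, 0.8]]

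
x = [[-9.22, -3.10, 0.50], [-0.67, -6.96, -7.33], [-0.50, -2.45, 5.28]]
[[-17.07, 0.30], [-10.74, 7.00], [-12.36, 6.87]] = x@[[0.93, 0.56],[2.57, -1.67],[-1.06, 0.58]]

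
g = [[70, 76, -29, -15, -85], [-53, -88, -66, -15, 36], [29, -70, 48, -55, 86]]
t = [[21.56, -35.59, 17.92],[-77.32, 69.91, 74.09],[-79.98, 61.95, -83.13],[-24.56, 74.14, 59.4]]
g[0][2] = -29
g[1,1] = -88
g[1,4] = 36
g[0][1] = 76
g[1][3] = -15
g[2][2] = 48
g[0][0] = 70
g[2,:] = [29, -70, 48, -55, 86]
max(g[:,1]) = 76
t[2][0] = -79.98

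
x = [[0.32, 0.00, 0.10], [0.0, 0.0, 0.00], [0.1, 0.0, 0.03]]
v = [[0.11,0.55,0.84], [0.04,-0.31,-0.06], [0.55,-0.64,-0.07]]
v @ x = [[0.12, 0.00, 0.04], [0.01, 0.0, 0.0], [0.17, 0.00, 0.05]]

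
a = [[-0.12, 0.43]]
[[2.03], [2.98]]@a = [[-0.24, 0.87], [-0.36, 1.28]]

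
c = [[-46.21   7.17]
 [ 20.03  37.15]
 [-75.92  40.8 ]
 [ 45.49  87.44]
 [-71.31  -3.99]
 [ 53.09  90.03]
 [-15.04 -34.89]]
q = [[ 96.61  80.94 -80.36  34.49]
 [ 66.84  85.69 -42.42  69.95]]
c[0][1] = 7.17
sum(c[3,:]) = 132.93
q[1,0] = 66.84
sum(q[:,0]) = 163.45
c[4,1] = -3.99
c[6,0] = -15.04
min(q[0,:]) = -80.36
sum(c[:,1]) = 223.71000000000004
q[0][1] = 80.94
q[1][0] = 66.84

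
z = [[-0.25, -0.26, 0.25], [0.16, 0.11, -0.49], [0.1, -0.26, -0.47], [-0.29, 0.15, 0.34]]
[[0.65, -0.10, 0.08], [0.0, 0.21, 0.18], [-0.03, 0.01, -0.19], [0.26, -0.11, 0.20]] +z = [[0.4, -0.36, 0.33], [0.16, 0.32, -0.31], [0.07, -0.25, -0.66], [-0.03, 0.04, 0.54]]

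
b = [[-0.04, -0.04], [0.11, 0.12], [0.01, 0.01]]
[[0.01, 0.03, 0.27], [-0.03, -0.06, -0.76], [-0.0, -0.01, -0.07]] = b@ [[-0.14, -1.56, -3.17], [-0.14, 0.93, -3.46]]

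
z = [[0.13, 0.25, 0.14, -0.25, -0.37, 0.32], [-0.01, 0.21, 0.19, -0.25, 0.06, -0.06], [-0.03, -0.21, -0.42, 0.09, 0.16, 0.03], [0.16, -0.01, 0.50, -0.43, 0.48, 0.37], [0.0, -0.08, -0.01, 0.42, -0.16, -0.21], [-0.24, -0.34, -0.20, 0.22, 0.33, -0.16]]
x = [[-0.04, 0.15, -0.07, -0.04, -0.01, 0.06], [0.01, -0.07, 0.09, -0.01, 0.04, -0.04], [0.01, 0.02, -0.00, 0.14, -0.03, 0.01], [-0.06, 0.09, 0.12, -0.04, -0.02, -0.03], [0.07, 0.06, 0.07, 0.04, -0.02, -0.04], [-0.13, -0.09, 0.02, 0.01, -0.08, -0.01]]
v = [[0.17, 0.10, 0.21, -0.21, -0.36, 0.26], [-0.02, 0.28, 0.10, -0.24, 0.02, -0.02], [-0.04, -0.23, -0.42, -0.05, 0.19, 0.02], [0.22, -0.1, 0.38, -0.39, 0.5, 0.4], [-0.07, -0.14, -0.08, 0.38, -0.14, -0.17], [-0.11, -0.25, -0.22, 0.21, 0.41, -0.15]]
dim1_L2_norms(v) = [0.57, 0.38, 0.52, 0.87, 0.47, 0.6]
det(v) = -0.00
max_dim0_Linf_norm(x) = 0.15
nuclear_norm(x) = 0.81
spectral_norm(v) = 1.04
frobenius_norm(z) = 1.51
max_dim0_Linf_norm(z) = 0.5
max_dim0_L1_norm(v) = 1.62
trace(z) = -0.83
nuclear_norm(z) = 2.85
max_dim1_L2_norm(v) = 0.87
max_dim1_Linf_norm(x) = 0.15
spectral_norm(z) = 1.15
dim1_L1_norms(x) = [0.37, 0.26, 0.21, 0.36, 0.3, 0.34]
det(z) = 0.00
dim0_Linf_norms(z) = [0.24, 0.34, 0.5, 0.43, 0.48, 0.37]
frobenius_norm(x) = 0.39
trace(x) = -0.18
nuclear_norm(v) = 2.65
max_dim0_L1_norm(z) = 1.66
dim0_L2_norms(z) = [0.32, 0.52, 0.72, 0.74, 0.73, 0.56]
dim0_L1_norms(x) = [0.32, 0.48, 0.37, 0.28, 0.2, 0.19]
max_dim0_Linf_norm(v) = 0.5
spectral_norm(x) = 0.23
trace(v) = -0.65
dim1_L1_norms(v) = [1.31, 0.68, 0.95, 1.99, 0.98, 1.35]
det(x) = -0.00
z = x + v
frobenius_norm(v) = 1.44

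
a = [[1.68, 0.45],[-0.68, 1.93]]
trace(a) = 3.61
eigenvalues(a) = [(1.81+0.54j), (1.81-0.54j)]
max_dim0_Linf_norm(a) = 1.93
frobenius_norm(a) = 2.69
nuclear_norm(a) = 3.78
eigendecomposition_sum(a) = [[0.84+0.48j, 0.23-0.75j], [-0.34+1.14j, 0.97+0.06j]] + [[0.84-0.48j, 0.23+0.75j], [(-0.34-1.14j), (0.97-0.06j)]]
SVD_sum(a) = [[0.23, -0.39], [-1.01, 1.74]] + [[1.45, 0.84],[0.33, 0.19]]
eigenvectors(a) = [[-0.14+0.61j,-0.14-0.61j],  [-0.78+0.00j,-0.78-0.00j]]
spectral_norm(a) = 2.06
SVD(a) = [[-0.22,0.98], [0.98,0.22]] @ diag([2.0612148206656493, 1.721509065636389]) @ [[-0.5, 0.87], [0.87, 0.5]]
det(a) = 3.55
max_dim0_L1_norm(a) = 2.38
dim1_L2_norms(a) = [1.74, 2.05]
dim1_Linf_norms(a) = [1.68, 1.93]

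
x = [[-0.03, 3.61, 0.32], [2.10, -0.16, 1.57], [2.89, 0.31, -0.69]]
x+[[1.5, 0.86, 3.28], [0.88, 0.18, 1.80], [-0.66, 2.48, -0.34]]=[[1.47, 4.47, 3.6],[2.98, 0.02, 3.37],[2.23, 2.79, -1.03]]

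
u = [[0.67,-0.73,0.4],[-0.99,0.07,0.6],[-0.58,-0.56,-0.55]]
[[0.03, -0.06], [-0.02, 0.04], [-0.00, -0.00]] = u @ [[0.02, -0.04],[-0.02, 0.05],[0.00, -0.00]]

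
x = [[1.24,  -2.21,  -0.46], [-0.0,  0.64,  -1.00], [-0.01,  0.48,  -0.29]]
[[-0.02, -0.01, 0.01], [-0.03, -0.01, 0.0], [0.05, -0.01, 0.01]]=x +[[-1.26, 2.20, 0.47],[-0.03, -0.65, 1.00],[0.06, -0.49, 0.3]]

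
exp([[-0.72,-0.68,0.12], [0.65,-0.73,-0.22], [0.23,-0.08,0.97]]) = [[0.4, -0.31, 0.21],[0.27, 0.39, -0.23],[0.26, -0.17, 2.68]]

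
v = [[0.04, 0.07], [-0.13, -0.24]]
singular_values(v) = [0.28, 0.0]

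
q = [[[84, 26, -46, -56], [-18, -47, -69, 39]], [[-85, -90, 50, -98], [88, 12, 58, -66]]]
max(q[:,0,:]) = 84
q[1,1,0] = 88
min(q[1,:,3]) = -98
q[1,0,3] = -98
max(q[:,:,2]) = 58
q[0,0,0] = 84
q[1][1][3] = -66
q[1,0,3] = -98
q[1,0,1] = -90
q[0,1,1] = -47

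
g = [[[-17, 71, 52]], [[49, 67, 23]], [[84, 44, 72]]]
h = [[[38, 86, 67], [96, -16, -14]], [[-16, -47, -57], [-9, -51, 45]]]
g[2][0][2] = 72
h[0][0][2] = 67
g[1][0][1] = 67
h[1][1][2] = 45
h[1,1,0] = -9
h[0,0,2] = 67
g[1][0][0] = 49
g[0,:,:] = [[-17, 71, 52]]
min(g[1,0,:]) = 23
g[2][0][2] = 72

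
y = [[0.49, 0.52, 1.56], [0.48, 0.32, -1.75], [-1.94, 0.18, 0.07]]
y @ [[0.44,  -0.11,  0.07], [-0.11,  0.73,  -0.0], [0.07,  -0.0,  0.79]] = [[0.27,0.33,1.27], [0.05,0.18,-1.35], [-0.87,0.34,-0.08]]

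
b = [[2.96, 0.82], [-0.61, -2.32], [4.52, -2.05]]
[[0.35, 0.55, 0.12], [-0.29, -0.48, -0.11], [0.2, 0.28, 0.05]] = b@ [[0.09, 0.14, 0.03], [0.1, 0.17, 0.04]]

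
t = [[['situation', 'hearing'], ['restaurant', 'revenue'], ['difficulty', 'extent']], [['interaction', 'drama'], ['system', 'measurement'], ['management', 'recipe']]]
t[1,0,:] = ['interaction', 'drama']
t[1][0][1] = 'drama'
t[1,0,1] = 'drama'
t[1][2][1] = 'recipe'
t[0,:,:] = [['situation', 'hearing'], ['restaurant', 'revenue'], ['difficulty', 'extent']]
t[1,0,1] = 'drama'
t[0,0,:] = ['situation', 'hearing']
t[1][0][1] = 'drama'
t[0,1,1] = 'revenue'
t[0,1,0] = 'restaurant'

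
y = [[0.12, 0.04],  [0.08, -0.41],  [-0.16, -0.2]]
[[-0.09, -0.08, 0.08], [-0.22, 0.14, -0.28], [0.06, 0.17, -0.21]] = y@ [[-0.84, -0.49, 0.39],[0.38, -0.44, 0.75]]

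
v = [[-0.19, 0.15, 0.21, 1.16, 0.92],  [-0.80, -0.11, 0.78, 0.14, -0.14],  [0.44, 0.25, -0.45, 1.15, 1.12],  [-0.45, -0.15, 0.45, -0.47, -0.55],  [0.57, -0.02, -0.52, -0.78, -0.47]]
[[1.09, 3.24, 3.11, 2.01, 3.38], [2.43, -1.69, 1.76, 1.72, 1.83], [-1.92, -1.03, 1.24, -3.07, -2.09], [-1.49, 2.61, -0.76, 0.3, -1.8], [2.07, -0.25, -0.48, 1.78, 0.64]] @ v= [[-0.41, 0.22, 0.50, 1.71, 1.34], [1.93, 0.70, -1.78, 2.37, 2.64], [1.92, 0.64, -2.06, 2.13, 2.44], [-3.30, -0.71, 3.14, -0.97, -1.91], [-0.84, -0.06, 0.92, 0.48, 0.12]]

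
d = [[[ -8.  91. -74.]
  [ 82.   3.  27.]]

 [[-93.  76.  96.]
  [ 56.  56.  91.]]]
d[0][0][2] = -74.0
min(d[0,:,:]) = -74.0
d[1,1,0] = 56.0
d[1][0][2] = 96.0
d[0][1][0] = 82.0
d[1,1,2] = 91.0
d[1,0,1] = 76.0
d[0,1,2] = 27.0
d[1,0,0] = -93.0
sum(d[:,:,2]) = 140.0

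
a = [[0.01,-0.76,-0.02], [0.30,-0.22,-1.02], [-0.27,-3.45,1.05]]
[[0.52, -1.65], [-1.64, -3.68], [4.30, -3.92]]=a@ [[-3.84, -0.5], [-0.75, 2.09], [0.64, 3.01]]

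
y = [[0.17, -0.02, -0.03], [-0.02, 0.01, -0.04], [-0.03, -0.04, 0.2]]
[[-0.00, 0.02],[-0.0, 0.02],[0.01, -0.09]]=y @[[-0.01, 0.11], [-0.02, 0.38], [0.02, -0.36]]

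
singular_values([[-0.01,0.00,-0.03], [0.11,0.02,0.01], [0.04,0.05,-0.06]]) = [0.12, 0.07, 0.01]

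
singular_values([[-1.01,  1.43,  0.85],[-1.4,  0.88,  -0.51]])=[2.38, 1.06]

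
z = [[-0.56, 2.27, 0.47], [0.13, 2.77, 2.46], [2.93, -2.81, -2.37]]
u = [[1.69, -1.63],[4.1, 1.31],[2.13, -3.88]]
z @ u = [[9.36,2.06], [16.82,-6.13], [-11.62,0.74]]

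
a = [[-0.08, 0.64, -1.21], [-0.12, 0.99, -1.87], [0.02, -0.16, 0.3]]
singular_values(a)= [2.55, 0.0, 0.0]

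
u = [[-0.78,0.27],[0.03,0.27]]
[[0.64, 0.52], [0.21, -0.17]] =u@ [[-0.53, -0.85],[0.85, -0.53]]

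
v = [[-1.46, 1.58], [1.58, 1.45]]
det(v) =-4.613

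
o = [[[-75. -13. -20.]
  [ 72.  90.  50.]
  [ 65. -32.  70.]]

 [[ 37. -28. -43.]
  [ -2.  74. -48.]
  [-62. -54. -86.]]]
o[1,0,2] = -43.0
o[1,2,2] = -86.0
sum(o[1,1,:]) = 24.0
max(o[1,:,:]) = 74.0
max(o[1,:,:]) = 74.0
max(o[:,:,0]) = 72.0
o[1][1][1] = 74.0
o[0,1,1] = 90.0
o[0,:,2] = [-20.0, 50.0, 70.0]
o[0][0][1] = -13.0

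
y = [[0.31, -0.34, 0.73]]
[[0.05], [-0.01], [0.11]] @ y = [[0.02, -0.02, 0.04],  [-0.00, 0.00, -0.01],  [0.03, -0.04, 0.08]]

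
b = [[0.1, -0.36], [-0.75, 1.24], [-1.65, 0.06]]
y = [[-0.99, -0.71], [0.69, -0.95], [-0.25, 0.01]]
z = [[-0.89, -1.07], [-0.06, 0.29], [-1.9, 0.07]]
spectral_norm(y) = 1.24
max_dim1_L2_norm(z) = 1.9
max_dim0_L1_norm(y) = 1.93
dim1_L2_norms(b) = [0.37, 1.45, 1.65]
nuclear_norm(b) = 3.02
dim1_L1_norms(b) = [0.46, 1.99, 1.71]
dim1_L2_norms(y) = [1.22, 1.17, 0.25]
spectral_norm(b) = 1.96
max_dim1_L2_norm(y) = 1.22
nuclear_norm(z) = 3.17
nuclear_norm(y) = 2.42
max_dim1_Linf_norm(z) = 1.9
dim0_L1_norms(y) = [1.93, 1.67]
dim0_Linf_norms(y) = [0.99, 0.95]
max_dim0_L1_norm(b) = 2.5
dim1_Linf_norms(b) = [0.36, 1.24, 1.65]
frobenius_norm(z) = 2.37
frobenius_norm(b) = 2.23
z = b + y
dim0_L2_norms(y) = [1.23, 1.19]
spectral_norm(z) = 2.14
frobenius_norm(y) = 1.71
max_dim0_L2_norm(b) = 1.82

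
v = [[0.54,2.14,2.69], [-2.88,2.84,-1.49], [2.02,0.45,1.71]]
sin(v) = [[0.91,-2.31,0.77], [3.77,1.93,5.71], [0.06,-2.67,-2.02]]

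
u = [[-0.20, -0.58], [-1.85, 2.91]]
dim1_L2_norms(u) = [0.61, 3.45]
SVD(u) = [[0.11, -0.99], [-0.99, -0.11]] @ diag([3.4697977922981265, 0.4769730396605777]) @ [[0.52, -0.85], [0.85, 0.52]]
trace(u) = 2.71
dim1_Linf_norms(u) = [0.58, 2.91]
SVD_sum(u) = [[0.2, -0.33], [-1.80, 2.94]] + [[-0.4, -0.25], [-0.05, -0.03]]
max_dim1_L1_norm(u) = 4.76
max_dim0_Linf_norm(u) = 2.91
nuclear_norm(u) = 3.95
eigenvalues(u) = [-0.51, 3.22]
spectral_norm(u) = 3.47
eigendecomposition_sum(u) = [[-0.47, -0.08], [-0.25, -0.04]] + [[0.27, -0.5], [-1.60, 2.95]]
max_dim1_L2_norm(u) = 3.45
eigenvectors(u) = [[-0.88, 0.17], [-0.48, -0.99]]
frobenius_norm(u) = 3.50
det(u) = -1.66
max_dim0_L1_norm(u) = 3.49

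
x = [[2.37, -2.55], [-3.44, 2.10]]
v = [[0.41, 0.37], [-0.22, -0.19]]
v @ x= [[-0.30, -0.27], [0.13, 0.16]]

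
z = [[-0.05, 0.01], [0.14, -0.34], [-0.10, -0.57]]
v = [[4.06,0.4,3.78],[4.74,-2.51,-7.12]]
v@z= [[-0.52, -2.25], [0.12, 4.96]]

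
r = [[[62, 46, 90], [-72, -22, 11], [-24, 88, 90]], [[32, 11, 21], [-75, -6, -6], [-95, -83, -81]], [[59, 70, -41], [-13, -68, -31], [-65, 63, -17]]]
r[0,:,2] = [90, 11, 90]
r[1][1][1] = -6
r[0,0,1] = 46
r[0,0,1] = 46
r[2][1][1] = -68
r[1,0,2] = 21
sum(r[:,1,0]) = -160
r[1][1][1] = -6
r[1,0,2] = 21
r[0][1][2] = 11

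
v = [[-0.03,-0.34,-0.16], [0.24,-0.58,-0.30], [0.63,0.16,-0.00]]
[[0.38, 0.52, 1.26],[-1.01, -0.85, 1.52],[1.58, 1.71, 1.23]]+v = [[0.35, 0.18, 1.10], [-0.77, -1.43, 1.22], [2.21, 1.87, 1.23]]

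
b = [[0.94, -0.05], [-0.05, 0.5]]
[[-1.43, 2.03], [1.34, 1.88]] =b@[[-1.39,2.37], [2.54,3.99]]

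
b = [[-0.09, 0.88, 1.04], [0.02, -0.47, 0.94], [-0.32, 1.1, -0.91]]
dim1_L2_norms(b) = [1.37, 1.05, 1.46]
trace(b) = -1.47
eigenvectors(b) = [[(-0.18+0j), 0.94+0.00j, 0.94-0.00j], [(-0.6+0j), 0.20+0.20j, (0.2-0.2j)], [0.78+0.00j, (0.01+0.21j), (0.01-0.21j)]]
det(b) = -0.33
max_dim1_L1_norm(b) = 2.33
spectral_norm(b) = 1.78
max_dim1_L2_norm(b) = 1.46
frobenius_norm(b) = 2.26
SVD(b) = [[-0.22, -0.94, 0.26],[-0.58, -0.08, -0.81],[0.78, -0.33, -0.53]] @ diag([1.7774785607255095, 1.390138886616522, 0.13260408017006708]) @ [[-0.14, 0.53, -0.84],[0.14, -0.83, -0.54],[0.98, 0.19, -0.04]]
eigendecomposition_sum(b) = [[(0.05-0j),-0.23-0.00j,0.22-0.00j], [0.16-0.00j,-0.78-0.00j,0.73-0.00j], [-0.20+0.00j,1.01+0.00j,-0.95+0.00j]] + [[(-0.07+0.25j), 0.55-0.17j, 0.41-0.07j], [(-0.07+0.04j), (0.15+0.08j), (0.1+0.07j)], [-0.06-0.01j, (0.04+0.13j), 0.02+0.09j]] + [[(-0.07-0.25j), 0.55+0.17j, 0.41+0.07j],[-0.07-0.04j, (0.15-0.08j), (0.1-0.07j)],[-0.06+0.01j, 0.04-0.13j, (0.02-0.09j)]]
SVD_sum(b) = [[0.05, -0.21, 0.33],[0.14, -0.55, 0.87],[-0.19, 0.73, -1.16]] + [[-0.18, 1.08, 0.71],  [-0.02, 0.10, 0.06],  [-0.06, 0.38, 0.25]] + [[0.03, 0.01, -0.00], [-0.11, -0.02, 0.0], [-0.07, -0.01, 0.00]]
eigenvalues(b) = [(-1.68+0j), (0.11+0.43j), (0.11-0.43j)]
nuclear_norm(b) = 3.30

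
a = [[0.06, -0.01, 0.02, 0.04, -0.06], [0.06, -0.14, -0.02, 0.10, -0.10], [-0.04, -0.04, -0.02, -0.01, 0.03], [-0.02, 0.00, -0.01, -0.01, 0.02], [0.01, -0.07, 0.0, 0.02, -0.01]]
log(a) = [[(-0.38-0.1j), 0.15+0.34j, (3.62+0.04j), (1.04-0.19j), (-2.55+0.18j)], [(-0.58-0.77j), -1.95+2.58j, -0.06+0.33j, (-1.22-1.49j), (0.73+1.37j)], [-4.53-0.16j, (0.79+0.53j), -7.81+0.07j, -1.67-0.31j, (2.49+0.28j)], [(-3.13+0.02j), (0.26-0.05j), (-2.48-0.01j), (-6.74+0.03j), 1.36-0.03j], [(-0.46-0.32j), 0.62+1.06j, (0.93+0.13j), (-2.16-0.61j), -3.66+0.56j]]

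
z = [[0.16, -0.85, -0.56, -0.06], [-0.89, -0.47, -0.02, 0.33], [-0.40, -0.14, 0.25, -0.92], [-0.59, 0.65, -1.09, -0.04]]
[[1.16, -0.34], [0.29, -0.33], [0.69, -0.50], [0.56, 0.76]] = z @[[-0.18, 0.14],[-0.78, 0.66],[-0.85, -0.39],[-0.78, 0.28]]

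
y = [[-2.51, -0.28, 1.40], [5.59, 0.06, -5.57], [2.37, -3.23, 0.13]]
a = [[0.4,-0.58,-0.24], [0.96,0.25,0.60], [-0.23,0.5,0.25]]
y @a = [[-1.59,2.09,0.78],[3.57,-6.01,-2.7],[-2.18,-2.12,-2.47]]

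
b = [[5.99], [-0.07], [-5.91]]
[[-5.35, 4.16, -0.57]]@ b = [[-28.97]]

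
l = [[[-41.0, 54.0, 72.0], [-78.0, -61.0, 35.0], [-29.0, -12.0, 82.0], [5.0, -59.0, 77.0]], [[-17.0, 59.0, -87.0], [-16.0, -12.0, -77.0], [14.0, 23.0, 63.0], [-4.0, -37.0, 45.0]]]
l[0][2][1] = -12.0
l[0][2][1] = -12.0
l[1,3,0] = -4.0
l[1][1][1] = -12.0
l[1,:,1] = [59.0, -12.0, 23.0, -37.0]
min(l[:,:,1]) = -61.0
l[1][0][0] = -17.0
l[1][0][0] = -17.0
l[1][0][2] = -87.0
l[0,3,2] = 77.0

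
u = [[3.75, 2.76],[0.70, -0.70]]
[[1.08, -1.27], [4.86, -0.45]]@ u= [[3.16, 3.87], [17.91, 13.73]]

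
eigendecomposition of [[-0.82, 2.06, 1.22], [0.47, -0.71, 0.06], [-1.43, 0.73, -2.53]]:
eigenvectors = [[(-0.3-0.5j),-0.30+0.50j,0.81+0.00j], [-0.04+0.14j,-0.04-0.14j,(0.51+0j)], [(0.8+0j),(0.8-0j),(-0.31+0j)]]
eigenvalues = [(-2.03+1.03j), (-2.03-1.03j), 0j]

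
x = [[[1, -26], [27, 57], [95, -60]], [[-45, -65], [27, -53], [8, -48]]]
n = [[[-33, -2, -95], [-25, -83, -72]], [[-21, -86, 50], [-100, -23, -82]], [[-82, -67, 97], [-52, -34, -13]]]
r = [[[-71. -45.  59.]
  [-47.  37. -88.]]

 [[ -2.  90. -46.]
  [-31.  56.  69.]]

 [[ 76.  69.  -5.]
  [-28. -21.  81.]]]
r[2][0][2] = -5.0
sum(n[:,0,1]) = -155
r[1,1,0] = -31.0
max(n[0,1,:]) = -25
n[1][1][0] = -100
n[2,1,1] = -34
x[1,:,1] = [-65, -53, -48]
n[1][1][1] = -23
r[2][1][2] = 81.0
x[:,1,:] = [[27, 57], [27, -53]]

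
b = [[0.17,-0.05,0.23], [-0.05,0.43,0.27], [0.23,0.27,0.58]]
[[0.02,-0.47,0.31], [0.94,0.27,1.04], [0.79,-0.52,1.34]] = b@[[-1.47, -1.06, 0.41], [1.13, 1.13, 1.59], [1.42, -1.01, 1.40]]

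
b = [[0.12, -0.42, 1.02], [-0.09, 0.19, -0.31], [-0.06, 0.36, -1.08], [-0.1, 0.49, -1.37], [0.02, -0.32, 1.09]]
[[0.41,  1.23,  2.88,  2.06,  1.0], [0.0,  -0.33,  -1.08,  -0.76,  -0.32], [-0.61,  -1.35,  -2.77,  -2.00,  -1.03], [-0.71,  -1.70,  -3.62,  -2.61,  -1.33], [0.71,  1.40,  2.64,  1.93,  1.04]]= b@[[-0.9, -1.07, 0.61, -0.28, -1.71], [1.31, -0.22, -2.81, -2.33, -1.66], [1.05, 1.24, 1.59, 1.09, 0.50]]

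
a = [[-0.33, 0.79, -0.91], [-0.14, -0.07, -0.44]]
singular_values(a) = [1.29, 0.34]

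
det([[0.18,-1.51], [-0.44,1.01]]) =-0.483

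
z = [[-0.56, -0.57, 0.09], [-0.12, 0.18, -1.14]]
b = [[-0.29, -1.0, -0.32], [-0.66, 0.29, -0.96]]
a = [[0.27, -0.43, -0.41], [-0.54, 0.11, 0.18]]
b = z + a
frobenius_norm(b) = 1.62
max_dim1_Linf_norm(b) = 1.0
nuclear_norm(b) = 2.28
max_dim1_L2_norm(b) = 1.2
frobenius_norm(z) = 1.41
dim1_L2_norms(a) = [0.65, 0.58]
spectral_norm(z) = 1.17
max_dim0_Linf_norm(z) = 1.14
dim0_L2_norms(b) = [0.72, 1.04, 1.01]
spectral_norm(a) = 0.81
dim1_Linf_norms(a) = [0.43, 0.54]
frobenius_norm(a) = 0.87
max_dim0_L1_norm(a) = 0.81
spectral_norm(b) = 1.25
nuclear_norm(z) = 1.96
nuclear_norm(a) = 1.14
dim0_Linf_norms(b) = [0.66, 1.0, 0.96]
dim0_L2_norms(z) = [0.57, 0.6, 1.14]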